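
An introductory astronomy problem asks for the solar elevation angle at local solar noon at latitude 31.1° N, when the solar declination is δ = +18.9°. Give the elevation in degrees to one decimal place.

At local noon the hour angle is zero, so the zenith angle equals |ϕ − δ| = |+31.1° − (+18.900°)| = 12.200°.
Elevation = 90° − 12.200° = 77.8°.

77.8°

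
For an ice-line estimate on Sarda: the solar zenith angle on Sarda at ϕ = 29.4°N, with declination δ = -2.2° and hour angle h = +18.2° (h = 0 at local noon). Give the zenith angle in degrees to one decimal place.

cos θ_z = sin ϕ sin δ + cos ϕ cos δ cos h = -0.018845 + 0.827019 = 0.808174.
θ_z = arccos(0.808174) = 36.1°.

θ_z = 36.1°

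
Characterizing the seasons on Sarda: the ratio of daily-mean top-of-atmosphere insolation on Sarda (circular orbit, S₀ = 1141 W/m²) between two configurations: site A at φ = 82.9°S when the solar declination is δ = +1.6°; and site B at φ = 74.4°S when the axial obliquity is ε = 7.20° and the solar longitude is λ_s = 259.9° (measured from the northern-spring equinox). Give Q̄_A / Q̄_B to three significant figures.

Q̄_A / Q̄_B ≈ 0.173

— Configuration A (φ=-82.9°):
cos H₀ = −tan(-82.9°) tan(+1.600°) = 0.2243, H₀ = 1.3446 rad.
Bracket: H₀ sin φ sin δ + cos φ cos δ sin H₀ = 1.3446×-0.99233×0.02792 + 0.12360×0.99961×0.97453 = -0.037253 + 0.120405 = 0.083152.
Q̄ = (S₀/π) × [bracket] = (1141/π) × 0.083152 = 30.200 W/m².
— Configuration B (φ=-74.4°):
Solar declination: sin δ = sin ε · sin λ_s = sin 7.20° × sin 259.9° = -0.12339, so δ = -7.088°.
cos H₀ = −tan(-74.4°) tan(-7.088°) = -0.4453, H₀ = 2.0324 rad.
Bracket: H₀ sin φ sin δ + cos φ cos δ sin H₀ = 2.0324×-0.96316×-0.12339 + 0.26892×0.99236×0.89536 = 0.241539 + 0.238941 = 0.480480.
Q̄ = (S₀/π) × [bracket] = (1141/π) × 0.480480 = 174.51 W/m².
Ratio Q̄_A / Q̄_B = 30.200 / 174.51 = 0.1731.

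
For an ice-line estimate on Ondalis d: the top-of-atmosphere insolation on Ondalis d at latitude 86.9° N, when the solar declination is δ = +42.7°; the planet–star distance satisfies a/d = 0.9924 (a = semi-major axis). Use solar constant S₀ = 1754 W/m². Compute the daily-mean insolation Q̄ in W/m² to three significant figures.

cos H₀ = −tan(+86.9°) tan(+42.700°) = -17.0385 ≤ −1 ⇒ polar day, H₀ = π.
Bracket: H₀ sin φ sin δ + cos φ cos δ sin H₀ = 3.1416×0.99854×0.67816 + 0.05408×0.73491×0.00000 = 2.127397 + 0.000000 = 2.127397.
Inverse-square distance factor (a/d)² = 0.9924² = 0.984858.
Q̄ = (S₀/π) × 0.984858 × [bracket] = (1754/π) × 0.984858 × 2.127397 = 1170 W/m².

Q̄ ≈ 1.17e+03 W/m²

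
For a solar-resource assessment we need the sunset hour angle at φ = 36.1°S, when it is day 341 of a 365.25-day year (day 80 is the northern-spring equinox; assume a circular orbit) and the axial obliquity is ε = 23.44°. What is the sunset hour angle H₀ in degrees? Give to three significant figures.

Solar longitude: λ_s = 360° × (341 − 80)/365.25 = 257.248°.
sin δ = sin 23.44° × sin 257.248° = -0.38798, so δ = -22.829°.
cos H₀ = −tan φ · tan δ = −tan(-36.1°) × tan(-22.829°) = -0.3070, so H₀ = 1.8828 rad = 107.88°.

H₀ = 108°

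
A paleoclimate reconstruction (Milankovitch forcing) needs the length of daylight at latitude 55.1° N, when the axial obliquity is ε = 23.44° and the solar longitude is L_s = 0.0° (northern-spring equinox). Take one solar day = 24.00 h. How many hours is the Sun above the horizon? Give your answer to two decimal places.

12.00 h

Solar declination: sin δ = sin ε · sin L_s = sin 23.44° × sin 0.0° = 0.00000, so δ = +0.000°.
cos h₀ = −tan ϕ · tan δ = −tan(+55.1°) × tan(+0.000°) = -0.0000, so h₀ = 1.5708 rad = 90.00°.
Daylight = 2h₀/(2π) × 24.00 h = (1.5708/π) × 24.00 = 12.00 h.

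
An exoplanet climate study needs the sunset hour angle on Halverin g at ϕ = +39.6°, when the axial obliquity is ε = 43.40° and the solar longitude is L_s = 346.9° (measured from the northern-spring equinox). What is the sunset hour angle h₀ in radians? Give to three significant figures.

Solar declination: sin δ = sin ε · sin L_s = sin 43.40° × sin 346.9° = -0.15573, so δ = -8.959°.
cos h₀ = −tan ϕ · tan δ = −tan(+39.6°) × tan(-8.959°) = 0.1304, so h₀ = 1.4400 rad = 82.51°.

h₀ = 1.44 rad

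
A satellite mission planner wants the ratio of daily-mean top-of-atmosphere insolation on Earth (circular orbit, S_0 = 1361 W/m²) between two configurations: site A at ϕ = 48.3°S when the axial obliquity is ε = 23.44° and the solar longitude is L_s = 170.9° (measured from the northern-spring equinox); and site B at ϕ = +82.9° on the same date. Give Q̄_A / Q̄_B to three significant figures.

Q̄_A / Q̄_B ≈ 2.49

— Configuration A (ϕ=-48.3°):
Solar declination: sin δ = sin ε · sin L_s = sin 23.44° × sin 170.9° = 0.06291, so δ = +3.607°.
cos h₀ = −tan(-48.3°) tan(+3.607°) = 0.0708, h₀ = 1.5000 rad.
Bracket: h₀ sin ϕ sin δ + cos ϕ cos δ sin h₀ = 1.5000×-0.74664×0.06291 + 0.66523×0.99802×0.99749 = -0.070457 + 0.662246 = 0.591789.
Q̄ = (S_0/π) × [bracket] = (1361/π) × 0.591789 = 256.37 W/m².
— Configuration B (ϕ=+82.9°):
cos h₀ = −tan(+82.9°) tan(+3.607°) = -0.5061, h₀ = 2.1015 rad.
Bracket: h₀ sin ϕ sin δ + cos ϕ cos δ sin h₀ = 2.1015×0.99233×0.06291 + 0.12360×0.99802×0.86247 = 0.131191 + 0.106390 = 0.237581.
Q̄ = (S_0/π) × [bracket] = (1361/π) × 0.237581 = 102.92 W/m².
Ratio Q̄_A / Q̄_B = 256.37 / 102.92 = 2.491.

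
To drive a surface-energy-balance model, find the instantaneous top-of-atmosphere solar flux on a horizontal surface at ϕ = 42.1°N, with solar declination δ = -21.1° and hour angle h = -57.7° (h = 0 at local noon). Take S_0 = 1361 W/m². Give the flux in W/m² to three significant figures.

cos θ_z = sin ϕ sin δ + cos ϕ cos δ cos h = -0.241351 + 0.369894 = 0.128543.
Flux = S_0 · cos θ_z = 1361 × 0.128543 = 174.9 W/m².

175 W/m²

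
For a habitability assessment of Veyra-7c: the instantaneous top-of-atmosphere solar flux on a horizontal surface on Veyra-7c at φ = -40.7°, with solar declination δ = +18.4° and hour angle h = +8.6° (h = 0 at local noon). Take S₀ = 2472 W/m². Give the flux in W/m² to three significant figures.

cos θ_z = sin φ sin δ + cos φ cos δ cos h = -0.205834 + 0.711287 = 0.505453.
Flux = S₀ · cos θ_z = 2472 × 0.505453 = 1249 W/m².

1.25e+03 W/m²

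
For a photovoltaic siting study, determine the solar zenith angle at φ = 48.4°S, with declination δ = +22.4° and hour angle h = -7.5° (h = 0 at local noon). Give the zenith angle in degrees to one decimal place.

cos θ_z = sin φ sin δ + cos φ cos δ cos h = -0.284964 + 0.608579 = 0.323615.
θ_z = arccos(0.323615) = 71.1°.

θ_z = 71.1°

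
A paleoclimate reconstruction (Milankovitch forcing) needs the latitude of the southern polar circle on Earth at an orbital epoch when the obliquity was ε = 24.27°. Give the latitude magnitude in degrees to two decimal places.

65.73°

The polar circle is the lowest latitude that experiences at least one full rotation of continuous darkness at the northern-summer solstice; it lies at |φ| = 90° − ε = 90° − 24.27° = 65.73°.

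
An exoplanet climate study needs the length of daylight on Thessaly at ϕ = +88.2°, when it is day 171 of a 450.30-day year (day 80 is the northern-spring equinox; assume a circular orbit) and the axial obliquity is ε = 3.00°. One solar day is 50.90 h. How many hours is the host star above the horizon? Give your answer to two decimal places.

Solar longitude: L_s = 360° × (171 − 80)/450.30 = 72.751°.
sin δ = sin 3.00° × sin 72.751° = 0.04998, so δ = +2.865°.
Sunrise equation: cos h₀ = −tan ϕ · tan δ = -1.5925 ≤ −1, so the host star never sets (polar day) and h₀ = π.
Daylight = 2h₀/(2π) × 50.90 h = (3.1416/π) × 50.90 = 50.90 h.

50.90 h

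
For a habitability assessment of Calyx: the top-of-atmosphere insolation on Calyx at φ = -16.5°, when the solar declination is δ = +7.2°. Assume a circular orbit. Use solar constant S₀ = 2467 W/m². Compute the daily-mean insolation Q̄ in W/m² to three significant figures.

Q̄ ≈ 704 W/m²

cos H₀ = −tan(-16.5°) tan(+7.200°) = 0.0374, H₀ = 1.5334 rad.
Bracket: H₀ sin φ sin δ + cos φ cos δ sin H₀ = 1.5334×-0.28402×0.12533 + 0.95882×0.99211×0.99930 = -0.054583 + 0.950589 = 0.896006.
Q̄ = (S₀/π) × [bracket] = (2467/π) × 0.896006 = 703.6 W/m².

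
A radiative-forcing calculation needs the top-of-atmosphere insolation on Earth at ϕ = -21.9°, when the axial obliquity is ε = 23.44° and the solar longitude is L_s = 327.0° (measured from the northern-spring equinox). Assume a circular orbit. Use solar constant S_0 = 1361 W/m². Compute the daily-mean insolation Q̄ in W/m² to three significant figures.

Solar declination: sin δ = sin ε · sin L_s = sin 23.44° × sin 327.0° = -0.21665, so δ = -12.512°.
cos h₀ = −tan(-21.9°) tan(-12.512°) = -0.0892, h₀ = 1.6601 rad.
Bracket: h₀ sin ϕ sin δ + cos ϕ cos δ sin h₀ = 1.6601×-0.37299×-0.21665 + 0.92784×0.97625×0.99601 = 0.134150 + 0.902190 = 1.036340.
Q̄ = (S_0/π) × [bracket] = (1361/π) × 1.036340 = 449.0 W/m².

Q̄ ≈ 449 W/m²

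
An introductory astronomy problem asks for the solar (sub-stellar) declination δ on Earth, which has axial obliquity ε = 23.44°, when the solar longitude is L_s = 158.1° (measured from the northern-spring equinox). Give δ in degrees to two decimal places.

sin δ = sin ε · sin L_s = sin 23.44° × sin 158.1° = 0.148370.
δ = arcsin(0.148370) = +8.53°.

δ = +8.53°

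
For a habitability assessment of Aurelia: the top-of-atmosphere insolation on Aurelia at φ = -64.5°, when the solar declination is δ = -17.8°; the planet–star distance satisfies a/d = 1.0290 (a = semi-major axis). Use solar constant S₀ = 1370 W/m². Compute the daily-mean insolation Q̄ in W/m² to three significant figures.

cos H₀ = −tan(-64.5°) tan(-17.800°) = -0.6731, H₀ = 2.3092 rad.
Bracket: H₀ sin φ sin δ + cos φ cos δ sin H₀ = 2.3092×-0.90259×-0.30570 + 0.43051×0.95213×0.73953 = 0.637159 + 0.303134 = 0.940293.
Inverse-square distance factor (a/d)² = 1.0290² = 1.058841.
Q̄ = (S₀/π) × 1.058841 × [bracket] = (1370/π) × 1.058841 × 0.940293 = 434.2 W/m².

Q̄ ≈ 434 W/m²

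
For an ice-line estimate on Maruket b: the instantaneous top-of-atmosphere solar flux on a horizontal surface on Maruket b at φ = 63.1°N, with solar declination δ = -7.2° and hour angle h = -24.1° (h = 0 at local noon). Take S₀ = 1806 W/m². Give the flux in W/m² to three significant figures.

cos θ_z = sin φ sin δ + cos φ cos δ cos h = -0.111772 + 0.409741 = 0.297969.
Flux = S₀ · cos θ_z = 1806 × 0.297969 = 538.1 W/m².

538 W/m²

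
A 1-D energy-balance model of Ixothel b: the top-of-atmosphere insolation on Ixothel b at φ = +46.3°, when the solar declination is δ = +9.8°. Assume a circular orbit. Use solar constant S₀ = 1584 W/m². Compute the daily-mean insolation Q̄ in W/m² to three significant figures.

Q̄ ≈ 446 W/m²

cos H₀ = −tan(+46.3°) tan(+9.800°) = -0.1808, H₀ = 1.7525 rad.
Bracket: H₀ sin φ sin δ + cos φ cos δ sin H₀ = 1.7525×0.72297×0.17021 + 0.69088×0.98541×0.98353 = 0.215657 + 0.669587 = 0.885244.
Q̄ = (S₀/π) × [bracket] = (1584/π) × 0.885244 = 446.3 W/m².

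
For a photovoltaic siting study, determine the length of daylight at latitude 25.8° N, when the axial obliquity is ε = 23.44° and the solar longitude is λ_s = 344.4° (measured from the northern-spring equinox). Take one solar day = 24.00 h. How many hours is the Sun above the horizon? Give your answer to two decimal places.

Solar declination: sin δ = sin ε · sin λ_s = sin 23.44° × sin 344.4° = -0.10697, so δ = -6.141°.
cos H₀ = −tan φ · tan δ = −tan(+25.8°) × tan(-6.141°) = 0.0520, so H₀ = 1.5188 rad = 87.02°.
Daylight = 2H₀/(2π) × 24.00 h = (1.5188/π) × 24.00 = 11.60 h.

11.60 h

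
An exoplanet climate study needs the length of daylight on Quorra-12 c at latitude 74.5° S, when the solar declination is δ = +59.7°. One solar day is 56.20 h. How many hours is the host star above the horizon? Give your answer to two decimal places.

0.00 h

cos h₀ = −tan ϕ · tan δ = 6.1707 ≥ 1, so the host star never rises (polar night) and h₀ = 0.
Daylight = 2h₀/(2π) × 56.20 h = (0.0000/π) × 56.20 = 0.00 h.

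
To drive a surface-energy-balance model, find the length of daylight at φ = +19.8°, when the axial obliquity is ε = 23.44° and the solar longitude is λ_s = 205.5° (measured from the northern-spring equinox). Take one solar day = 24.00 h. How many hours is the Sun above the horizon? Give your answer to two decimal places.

11.52 h

Solar declination: sin δ = sin ε · sin λ_s = sin 23.44° × sin 205.5° = -0.17125, so δ = -9.861°.
cos H₀ = −tan φ · tan δ = −tan(+19.8°) × tan(-9.861°) = 0.0626, so H₀ = 1.5082 rad = 86.41°.
Daylight = 2H₀/(2π) × 24.00 h = (1.5082/π) × 24.00 = 11.52 h.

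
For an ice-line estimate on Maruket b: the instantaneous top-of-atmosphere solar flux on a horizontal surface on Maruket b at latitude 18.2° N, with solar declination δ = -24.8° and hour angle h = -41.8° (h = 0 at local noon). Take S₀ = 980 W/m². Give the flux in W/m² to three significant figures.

cos θ_z = sin φ sin δ + cos φ cos δ cos h = -0.131010 + 0.642871 = 0.511861.
Flux = S₀ · cos θ_z = 980 × 0.511861 = 501.6 W/m².

502 W/m²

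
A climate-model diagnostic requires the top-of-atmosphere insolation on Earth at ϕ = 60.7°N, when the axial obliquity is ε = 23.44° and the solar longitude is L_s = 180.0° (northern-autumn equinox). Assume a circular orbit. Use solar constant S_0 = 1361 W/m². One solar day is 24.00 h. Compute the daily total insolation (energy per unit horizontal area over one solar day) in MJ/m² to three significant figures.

Solar declination: sin δ = sin ε · sin L_s = sin 23.44° × sin 180.0° = 0.00000, so δ = +0.000°.
cos h₀ = −tan(+60.7°) tan(+0.000°) = -0.0000, h₀ = 1.5708 rad.
Bracket: h₀ sin ϕ sin δ + cos ϕ cos δ sin h₀ = 1.5708×0.87207×0.00000 + 0.48938×1.00000×1.00000 = 0.000000 + 0.489380 = 0.489380.
Q̄ = (S_0/π) × [bracket] = (1361/π) × 0.489380 = 212.01 W/m².
Daily total = Q̄ × 24.00 h × 3600 s/h = 212.01 × 24.00 × 3600 / 10⁶ = 18.32 MJ/m².

18.3 MJ/m²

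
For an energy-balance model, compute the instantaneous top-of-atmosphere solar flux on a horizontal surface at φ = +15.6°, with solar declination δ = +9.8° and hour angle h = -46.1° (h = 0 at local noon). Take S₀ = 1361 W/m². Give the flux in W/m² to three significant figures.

958 W/m²

cos θ_z = sin φ sin δ + cos φ cos δ cos h = 0.045773 + 0.658113 = 0.703886.
Flux = S₀ · cos θ_z = 1361 × 0.703886 = 958.0 W/m².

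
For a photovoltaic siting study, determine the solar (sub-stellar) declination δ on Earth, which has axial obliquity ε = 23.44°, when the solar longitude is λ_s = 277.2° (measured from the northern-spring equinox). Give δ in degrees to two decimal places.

δ = -23.24°

sin δ = sin ε · sin λ_s = sin 23.44° × sin 277.2° = -0.394652.
δ = arcsin(-0.394652) = -23.24°.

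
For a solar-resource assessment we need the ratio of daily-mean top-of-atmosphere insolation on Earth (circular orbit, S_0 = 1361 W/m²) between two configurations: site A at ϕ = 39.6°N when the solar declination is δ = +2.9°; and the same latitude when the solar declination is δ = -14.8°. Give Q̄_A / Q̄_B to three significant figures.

Q̄_A / Q̄_B ≈ 1.62

— Configuration A (ϕ=+39.6°):
cos h₀ = −tan(+39.6°) tan(+2.900°) = -0.0419, h₀ = 1.6127 rad.
Bracket: h₀ sin ϕ sin δ + cos ϕ cos δ sin h₀ = 1.6127×0.63742×0.05059 + 0.77051×0.99872×0.99912 = 0.052005 + 0.768847 = 0.820852.
Q̄ = (S_0/π) × [bracket] = (1361/π) × 0.820852 = 355.61 W/m².
— Configuration B (ϕ=+39.6°):
cos h₀ = −tan(+39.6°) tan(-14.800°) = 0.2186, h₀ = 1.3504 rad.
Bracket: h₀ sin ϕ sin δ + cos ϕ cos δ sin h₀ = 1.3504×0.63742×-0.25545 + 0.77051×0.96682×0.97582 = -0.219884 + 0.726932 = 0.507048.
Q̄ = (S_0/π) × [bracket] = (1361/π) × 0.507048 = 219.66 W/m².
Ratio Q̄_A / Q̄_B = 355.61 / 219.66 = 1.619.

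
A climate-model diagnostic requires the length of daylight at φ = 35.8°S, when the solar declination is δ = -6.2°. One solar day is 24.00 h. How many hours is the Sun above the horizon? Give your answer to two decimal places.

cos H₀ = −tan φ · tan δ = −tan(-35.8°) × tan(-6.200°) = -0.0783, so H₀ = 1.6492 rad = 94.49°.
Daylight = 2H₀/(2π) × 24.00 h = (1.6492/π) × 24.00 = 12.60 h.

12.60 h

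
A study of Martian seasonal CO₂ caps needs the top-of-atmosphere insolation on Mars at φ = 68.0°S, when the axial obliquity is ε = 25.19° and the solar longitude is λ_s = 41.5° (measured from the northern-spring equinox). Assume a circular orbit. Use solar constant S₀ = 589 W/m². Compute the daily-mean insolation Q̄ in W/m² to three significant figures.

Q̄ ≈ 9.16 W/m²

Solar declination: sin δ = sin ε · sin λ_s = sin 25.19° × sin 41.5° = 0.28203, so δ = +16.381°.
cos H₀ = −tan(-68.0°) tan(+16.381°) = 0.7276, H₀ = 0.7560 rad.
Bracket: H₀ sin φ sin δ + cos φ cos δ sin H₀ = 0.7560×-0.92718×0.28203 + 0.37461×0.95941×0.68603 = -0.197688 + 0.246562 = 0.048874.
Q̄ = (S₀/π) × [bracket] = (589/π) × 0.048874 = 9.163 W/m².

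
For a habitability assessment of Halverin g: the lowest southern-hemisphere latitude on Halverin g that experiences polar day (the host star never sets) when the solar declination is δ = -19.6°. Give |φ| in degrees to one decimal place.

Polar day requires cos H₀ = −tan φ tan δ ≤ −1, i.e. tan φ tan δ ≥ 1.
The boundary is |tan φ| · |tan δ| = 1, so |φ| = 90° − |δ| = 90° − 19.6° = 70.4° in the southern hemisphere.

|φ| = 70.4°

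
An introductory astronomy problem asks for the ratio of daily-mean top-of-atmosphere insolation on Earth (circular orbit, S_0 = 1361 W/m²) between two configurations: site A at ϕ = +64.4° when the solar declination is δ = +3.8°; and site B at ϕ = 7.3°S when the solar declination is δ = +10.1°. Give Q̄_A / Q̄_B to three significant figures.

— Configuration A (ϕ=+64.4°):
cos h₀ = −tan(+64.4°) tan(+3.800°) = -0.1386, h₀ = 1.7099 rad.
Bracket: h₀ sin ϕ sin δ + cos ϕ cos δ sin h₀ = 1.7099×0.90183×0.06627 + 0.43209×0.99780×0.99034 = 0.102191 + 0.426975 = 0.529166.
Q̄ = (S_0/π) × [bracket] = (1361/π) × 0.529166 = 229.25 W/m².
— Configuration B (ϕ=-7.3°):
cos h₀ = −tan(-7.3°) tan(+10.100°) = 0.0228, h₀ = 1.5480 rad.
Bracket: h₀ sin ϕ sin δ + cos ϕ cos δ sin h₀ = 1.5480×-0.12706×0.17537 + 0.99189×0.98450×0.99974 = -0.034493 + 0.976262 = 0.941769.
Q̄ = (S_0/π) × [bracket] = (1361/π) × 0.941769 = 407.99 W/m².
Ratio Q̄_A / Q̄_B = 229.25 / 407.99 = 0.5619.

Q̄_A / Q̄_B ≈ 0.562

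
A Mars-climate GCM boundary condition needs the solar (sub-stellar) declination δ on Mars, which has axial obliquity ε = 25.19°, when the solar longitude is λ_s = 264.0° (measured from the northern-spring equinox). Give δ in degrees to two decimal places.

δ = -25.04°

sin δ = sin ε · sin λ_s = sin 25.19° × sin 264.0° = -0.423290.
δ = arcsin(-0.423290) = -25.04°.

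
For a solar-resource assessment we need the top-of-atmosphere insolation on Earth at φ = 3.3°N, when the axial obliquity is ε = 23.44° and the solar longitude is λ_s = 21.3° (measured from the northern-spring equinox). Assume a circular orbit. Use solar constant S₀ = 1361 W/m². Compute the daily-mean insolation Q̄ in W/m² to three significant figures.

Solar declination: sin δ = sin ε · sin λ_s = sin 23.44° × sin 21.3° = 0.14450, so δ = +8.308°.
cos H₀ = −tan(+3.3°) tan(+8.308°) = -0.0084, H₀ = 1.5792 rad.
Bracket: H₀ sin φ sin δ + cos φ cos δ sin H₀ = 1.5792×0.05756×0.14450 + 0.99834×0.98951×0.99996 = 0.013135 + 0.987828 = 1.000963.
Q̄ = (S₀/π) × [bracket] = (1361/π) × 1.000963 = 433.6 W/m².

Q̄ ≈ 434 W/m²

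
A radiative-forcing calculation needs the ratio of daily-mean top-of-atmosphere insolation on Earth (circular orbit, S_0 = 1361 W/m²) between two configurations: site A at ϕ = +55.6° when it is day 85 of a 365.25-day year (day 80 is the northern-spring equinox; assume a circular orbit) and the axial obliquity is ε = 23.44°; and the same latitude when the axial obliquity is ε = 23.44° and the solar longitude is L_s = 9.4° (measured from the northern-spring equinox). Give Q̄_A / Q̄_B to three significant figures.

Q̄_A / Q̄_B ≈ 0.937

— Configuration A (ϕ=+55.6°):
Solar longitude: L_s = 360° × (85 − 80)/365.25 = 4.928°.
sin δ = sin 23.44° × sin 4.928° = 0.03417, so δ = +1.958°.
cos h₀ = −tan(+55.6°) tan(+1.958°) = -0.0499, h₀ = 1.6208 rad.
Bracket: h₀ sin ϕ sin δ + cos ϕ cos δ sin h₀ = 1.6208×0.82511×0.03417 + 0.56497×0.99942×0.99875 = 0.045697 + 0.563937 = 0.609634.
Q̄ = (S_0/π) × [bracket] = (1361/π) × 0.609634 = 264.11 W/m².
— Configuration B (ϕ=+55.6°):
Solar declination: sin δ = sin ε · sin L_s = sin 23.44° × sin 9.4° = 0.06497, so δ = +3.725°.
cos h₀ = −tan(+55.6°) tan(+3.725°) = -0.0951, h₀ = 1.6660 rad.
Bracket: h₀ sin ϕ sin δ + cos ϕ cos δ sin h₀ = 1.6660×0.82511×0.06497 + 0.56497×0.99789×0.99547 = 0.089310 + 0.561224 = 0.650534.
Q̄ = (S_0/π) × [bracket] = (1361/π) × 0.650534 = 281.82 W/m².
Ratio Q̄_A / Q̄_B = 264.11 / 281.82 = 0.9372.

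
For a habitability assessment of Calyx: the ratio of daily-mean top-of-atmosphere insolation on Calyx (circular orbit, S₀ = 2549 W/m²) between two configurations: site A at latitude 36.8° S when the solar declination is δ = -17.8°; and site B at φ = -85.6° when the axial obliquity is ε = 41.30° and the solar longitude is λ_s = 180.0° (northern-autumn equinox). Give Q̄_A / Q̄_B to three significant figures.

Q̄_A / Q̄_B ≈ 14.0

— Configuration A (φ=-36.8°):
cos H₀ = −tan(-36.8°) tan(-17.800°) = -0.2402, H₀ = 1.8134 rad.
Bracket: H₀ sin φ sin δ + cos φ cos δ sin H₀ = 1.8134×-0.59902×-0.30570 + 0.80073×0.95213×0.97073 = 0.332071 + 0.740084 = 1.072155.
Q̄ = (S₀/π) × [bracket] = (2549/π) × 1.072155 = 869.92 W/m².
— Configuration B (φ=-85.6°):
Solar declination: sin δ = sin ε · sin λ_s = sin 41.30° × sin 180.0° = 0.00000, so δ = +0.000°.
cos H₀ = −tan(-85.6°) tan(+0.000°) = 0.0000, H₀ = 1.5708 rad.
Bracket: H₀ sin φ sin δ + cos φ cos δ sin H₀ = 1.5708×-0.99705×0.00000 + 0.07672×1.00000×1.00000 = -0.000000 + 0.076720 = 0.076720.
Q̄ = (S₀/π) × [bracket] = (2549/π) × 0.076720 = 62.248 W/m².
Ratio Q̄_A / Q̄_B = 869.92 / 62.248 = 13.98.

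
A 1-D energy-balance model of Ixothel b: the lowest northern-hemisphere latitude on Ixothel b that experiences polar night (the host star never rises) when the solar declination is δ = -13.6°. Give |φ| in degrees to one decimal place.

|φ| = 76.4°

Polar night requires cos H₀ = −tan φ tan δ ≥ 1, i.e. tan φ tan δ ≤ −1.
The boundary is |tan φ| · |tan δ| = 1, so |φ| = 90° − |δ| = 90° − 13.6° = 76.4° in the northern hemisphere.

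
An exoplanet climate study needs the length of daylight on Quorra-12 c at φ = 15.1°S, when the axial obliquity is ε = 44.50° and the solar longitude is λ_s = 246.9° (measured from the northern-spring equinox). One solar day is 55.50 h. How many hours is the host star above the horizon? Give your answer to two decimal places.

31.81 h

Solar declination: sin δ = sin ε · sin λ_s = sin 44.50° × sin 246.9° = -0.64471, so δ = -40.144°.
cos H₀ = −tan φ · tan δ = −tan(-15.1°) × tan(-40.144°) = -0.2276, so H₀ = 1.8004 rad = 103.15°.
Daylight = 2H₀/(2π) × 55.50 h = (1.8004/π) × 55.50 = 31.81 h.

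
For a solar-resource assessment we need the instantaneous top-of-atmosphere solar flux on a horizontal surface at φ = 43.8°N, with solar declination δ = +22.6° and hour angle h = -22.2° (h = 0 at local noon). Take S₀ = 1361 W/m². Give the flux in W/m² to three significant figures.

1.20e+03 W/m²

cos θ_z = sin φ sin δ + cos φ cos δ cos h = 0.265987 + 0.616941 = 0.882928.
Flux = S₀ · cos θ_z = 1361 × 0.882928 = 1202 W/m².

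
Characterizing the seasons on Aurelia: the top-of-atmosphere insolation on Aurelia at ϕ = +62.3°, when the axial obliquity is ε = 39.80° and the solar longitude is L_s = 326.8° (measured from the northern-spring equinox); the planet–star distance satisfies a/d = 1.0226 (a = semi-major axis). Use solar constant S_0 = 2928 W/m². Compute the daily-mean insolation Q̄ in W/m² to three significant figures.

Solar declination: sin δ = sin ε · sin L_s = sin 39.80° × sin 326.8° = -0.35050, so δ = -20.518°.
cos h₀ = −tan(+62.3°) tan(-20.518°) = 0.7128, h₀ = 0.7773 rad.
Bracket: h₀ sin ϕ sin δ + cos ϕ cos δ sin h₀ = 0.7773×0.88539×-0.35050 + 0.46484×0.93656×0.70134 = -0.241219 + 0.305329 = 0.064110.
Inverse-square distance factor (a/d)² = 1.0226² = 1.045711.
Q̄ = (S_0/π) × 1.045711 × [bracket] = (2928/π) × 1.045711 × 0.064110 = 62.48 W/m².

Q̄ ≈ 62.5 W/m²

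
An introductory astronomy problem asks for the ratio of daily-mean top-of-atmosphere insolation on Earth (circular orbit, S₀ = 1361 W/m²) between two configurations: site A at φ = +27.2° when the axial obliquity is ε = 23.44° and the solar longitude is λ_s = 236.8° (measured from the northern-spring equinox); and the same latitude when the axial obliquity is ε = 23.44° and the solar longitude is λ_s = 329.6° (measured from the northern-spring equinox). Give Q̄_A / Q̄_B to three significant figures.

— Configuration A (φ=+27.2°):
Solar declination: sin δ = sin ε · sin λ_s = sin 23.44° × sin 236.8° = -0.33286, so δ = -19.442°.
cos H₀ = −tan(+27.2°) tan(-19.442°) = 0.1814, H₀ = 1.3884 rad.
Bracket: H₀ sin φ sin δ + cos φ cos δ sin H₀ = 1.3884×0.45710×-0.33286 + 0.88942×0.94298×0.98341 = -0.211245 + 0.824791 = 0.613546.
Q̄ = (S₀/π) × [bracket] = (1361/π) × 0.613546 = 265.80 W/m².
— Configuration B (φ=+27.2°):
Solar declination: sin δ = sin ε · sin λ_s = sin 23.44° × sin 329.6° = -0.20129, so δ = -11.613°.
cos H₀ = −tan(+27.2°) tan(-11.613°) = 0.1056, H₀ = 1.4650 rad.
Bracket: H₀ sin φ sin δ + cos φ cos δ sin H₀ = 1.4650×0.45710×-0.20129 + 0.88942×0.97953×0.99441 = -0.134794 + 0.866343 = 0.731549.
Q̄ = (S₀/π) × [bracket] = (1361/π) × 0.731549 = 316.92 W/m².
Ratio Q̄_A / Q̄_B = 265.80 / 316.92 = 0.8387.

Q̄_A / Q̄_B ≈ 0.839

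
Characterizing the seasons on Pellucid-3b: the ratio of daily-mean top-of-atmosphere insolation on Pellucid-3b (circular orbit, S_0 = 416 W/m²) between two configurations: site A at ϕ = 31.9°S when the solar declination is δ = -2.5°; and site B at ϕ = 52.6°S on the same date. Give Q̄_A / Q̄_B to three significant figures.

— Configuration A (ϕ=-31.9°):
cos h₀ = −tan(-31.9°) tan(-2.500°) = -0.0272, h₀ = 1.5980 rad.
Bracket: h₀ sin ϕ sin δ + cos ϕ cos δ sin h₀ = 1.5980×-0.52844×-0.04362 + 0.84897×0.99905×0.99963 = 0.036835 + 0.847850 = 0.884685.
Q̄ = (S_0/π) × [bracket] = (416/π) × 0.884685 = 117.15 W/m².
— Configuration B (ϕ=-52.6°):
cos h₀ = −tan(-52.6°) tan(-2.500°) = -0.0571, h₀ = 1.6279 rad.
Bracket: h₀ sin ϕ sin δ + cos ϕ cos δ sin h₀ = 1.6279×-0.79441×-0.04362 + 0.60738×0.99905×0.99837 = 0.056410 + 0.605814 = 0.662224.
Q̄ = (S_0/π) × [bracket] = (416/π) × 0.662224 = 87.690 W/m².
Ratio Q̄_A / Q̄_B = 117.15 / 87.690 = 1.336.

Q̄_A / Q̄_B ≈ 1.34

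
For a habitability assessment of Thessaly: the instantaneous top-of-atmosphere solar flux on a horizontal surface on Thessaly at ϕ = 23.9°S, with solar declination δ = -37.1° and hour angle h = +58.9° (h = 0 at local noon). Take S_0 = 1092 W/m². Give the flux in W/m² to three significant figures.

cos θ_z = sin ϕ sin δ + cos ϕ cos δ cos h = 0.244385 + 0.376653 = 0.621038.
Flux = S_0 · cos θ_z = 1092 × 0.621038 = 678.2 W/m².

678 W/m²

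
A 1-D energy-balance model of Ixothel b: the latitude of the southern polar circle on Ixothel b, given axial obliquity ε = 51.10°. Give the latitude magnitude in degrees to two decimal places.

The polar circle is the lowest latitude that experiences at least one full rotation of continuous darkness at the northern-summer solstice; it lies at |φ| = 90° − ε = 90° − 51.10° = 38.90°.

38.90°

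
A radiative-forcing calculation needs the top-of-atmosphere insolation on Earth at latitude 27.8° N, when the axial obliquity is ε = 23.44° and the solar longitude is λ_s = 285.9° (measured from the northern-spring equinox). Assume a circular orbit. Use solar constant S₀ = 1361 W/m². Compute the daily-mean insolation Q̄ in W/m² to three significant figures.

Solar declination: sin δ = sin ε · sin λ_s = sin 23.44° × sin 285.9° = -0.38257, so δ = -22.493°.
cos H₀ = −tan(+27.8°) tan(-22.493°) = 0.2183, H₀ = 1.3507 rad.
Bracket: H₀ sin φ sin δ + cos φ cos δ sin H₀ = 1.3507×0.46639×-0.38257 + 0.88458×0.92393×0.97588 = -0.241001 + 0.797577 = 0.556576.
Q̄ = (S₀/π) × [bracket] = (1361/π) × 0.556576 = 241.1 W/m².

Q̄ ≈ 241 W/m²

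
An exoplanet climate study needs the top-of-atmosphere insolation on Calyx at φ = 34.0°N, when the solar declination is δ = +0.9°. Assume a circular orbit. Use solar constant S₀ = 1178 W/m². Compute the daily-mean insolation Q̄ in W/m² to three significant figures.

cos H₀ = −tan(+34.0°) tan(+0.900°) = -0.0106, H₀ = 1.5814 rad.
Bracket: H₀ sin φ sin δ + cos φ cos δ sin H₀ = 1.5814×0.55919×0.01571 + 0.82904×0.99988×0.99994 = 0.013892 + 0.828891 = 0.842783.
Q̄ = (S₀/π) × [bracket] = (1178/π) × 0.842783 = 316.0 W/m².

Q̄ ≈ 316 W/m²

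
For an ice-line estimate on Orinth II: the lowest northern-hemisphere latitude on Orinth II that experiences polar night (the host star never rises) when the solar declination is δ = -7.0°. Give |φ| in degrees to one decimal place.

Polar night requires cos H₀ = −tan φ tan δ ≥ 1, i.e. tan φ tan δ ≤ −1.
The boundary is |tan φ| · |tan δ| = 1, so |φ| = 90° − |δ| = 90° − 7.0° = 83.0° in the northern hemisphere.

|φ| = 83.0°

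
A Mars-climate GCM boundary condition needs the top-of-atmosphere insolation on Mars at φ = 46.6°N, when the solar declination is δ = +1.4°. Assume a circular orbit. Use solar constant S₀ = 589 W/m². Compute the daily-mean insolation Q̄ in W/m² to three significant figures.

Q̄ ≈ 134 W/m²

cos H₀ = −tan(+46.6°) tan(+1.400°) = -0.0258, H₀ = 1.5966 rad.
Bracket: H₀ sin φ sin δ + cos φ cos δ sin H₀ = 1.5966×0.72657×0.02443 + 0.68709×0.99970×0.99967 = 0.028340 + 0.686657 = 0.714997.
Q̄ = (S₀/π) × [bracket] = (589/π) × 0.714997 = 134.1 W/m².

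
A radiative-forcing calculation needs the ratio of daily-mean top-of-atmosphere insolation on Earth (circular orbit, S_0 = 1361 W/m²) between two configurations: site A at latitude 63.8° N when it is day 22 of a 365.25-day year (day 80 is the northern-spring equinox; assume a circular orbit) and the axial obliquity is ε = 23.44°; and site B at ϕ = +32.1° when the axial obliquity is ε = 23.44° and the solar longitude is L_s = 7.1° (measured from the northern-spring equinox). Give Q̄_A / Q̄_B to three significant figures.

— Configuration A (ϕ=+63.8°):
Solar longitude: L_s = 360° × (22 − 80)/365.25 = -57.166°, i.e. -57.166° + 360° = 302.834°.
sin δ = sin 23.44° × sin 302.834° = -0.33424, so δ = -19.526°.
cos h₀ = −tan(+63.8°) tan(-19.526°) = 0.7207, h₀ = 0.7660 rad.
Bracket: h₀ sin ϕ sin δ + cos ϕ cos δ sin h₀ = 0.7660×0.89726×-0.33424 + 0.44151×0.94249×0.69323 = -0.229724 + 0.288466 = 0.058742.
Q̄ = (S_0/π) × [bracket] = (1361/π) × 0.058742 = 25.448 W/m².
— Configuration B (ϕ=+32.1°):
Solar declination: sin δ = sin ε · sin L_s = sin 23.44° × sin 7.1° = 0.04917, so δ = +2.818°.
cos h₀ = −tan(+32.1°) tan(+2.818°) = -0.0309, h₀ = 1.6017 rad.
Bracket: h₀ sin ϕ sin δ + cos ϕ cos δ sin h₀ = 1.6017×0.53140×0.04917 + 0.84712×0.99879×0.99952 = 0.041851 + 0.845689 = 0.887540.
Q̄ = (S_0/π) × [bracket] = (1361/π) × 0.887540 = 384.50 W/m².
Ratio Q̄_A / Q̄_B = 25.448 / 384.50 = 0.06618.

Q̄_A / Q̄_B ≈ 0.0662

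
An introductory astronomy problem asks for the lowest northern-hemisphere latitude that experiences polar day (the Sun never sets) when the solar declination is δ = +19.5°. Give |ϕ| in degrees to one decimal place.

|ϕ| = 70.5°

Polar day requires cos h₀ = −tan ϕ tan δ ≤ −1, i.e. tan ϕ tan δ ≥ 1.
The boundary is |tan ϕ| · |tan δ| = 1, so |ϕ| = 90° − |δ| = 90° − 19.5° = 70.5° in the northern hemisphere.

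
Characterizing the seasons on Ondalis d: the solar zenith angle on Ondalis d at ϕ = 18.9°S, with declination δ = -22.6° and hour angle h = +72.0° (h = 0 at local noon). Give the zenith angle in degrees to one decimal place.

cos θ_z = sin ϕ sin δ + cos ϕ cos δ cos h = 0.124480 + 0.269906 = 0.394386.
θ_z = arccos(0.394386) = 66.8°.

θ_z = 66.8°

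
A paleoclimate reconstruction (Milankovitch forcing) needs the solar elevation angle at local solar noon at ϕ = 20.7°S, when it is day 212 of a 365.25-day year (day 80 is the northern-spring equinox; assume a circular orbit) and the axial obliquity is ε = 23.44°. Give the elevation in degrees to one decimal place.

51.6°

Solar longitude: L_s = 360° × (212 − 80)/365.25 = 130.103°.
sin δ = sin 23.44° × sin 130.103° = 0.30427, so δ = +17.714°.
At local noon the hour angle is zero, so the zenith angle equals |ϕ − δ| = |-20.7° − (+17.714°)| = 38.414°.
Elevation = 90° − 38.414° = 51.6°.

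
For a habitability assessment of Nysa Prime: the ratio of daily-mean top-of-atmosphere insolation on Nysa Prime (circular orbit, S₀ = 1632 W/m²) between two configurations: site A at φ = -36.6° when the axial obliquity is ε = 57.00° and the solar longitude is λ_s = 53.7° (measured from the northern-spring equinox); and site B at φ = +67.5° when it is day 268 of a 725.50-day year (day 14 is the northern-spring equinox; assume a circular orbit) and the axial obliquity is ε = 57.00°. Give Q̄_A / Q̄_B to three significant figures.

— Configuration A (φ=-36.6°):
Solar declination: sin δ = sin ε · sin λ_s = sin 57.00° × sin 53.7° = 0.67591, so δ = +42.525°.
cos H₀ = −tan(-36.6°) tan(+42.525°) = 0.6811, H₀ = 0.8215 rad.
Bracket: H₀ sin φ sin δ + cos φ cos δ sin H₀ = 0.8215×-0.59622×0.67591 + 0.80282×0.73699×0.73217 = -0.331057 + 0.433203 = 0.102146.
Q̄ = (S₀/π) × [bracket] = (1632/π) × 0.102146 = 53.063 W/m².
— Configuration B (φ=+67.5°):
Solar longitude: λ_s = 360° × (268 − 14)/725.50 = 126.037°.
sin δ = sin 57.00° × sin 126.037° = 0.67818, so δ = +42.701°.
cos H₀ = −tan(+67.5°) tan(+42.701°) = -2.2279 ≤ −1 ⇒ polar day, H₀ = π.
Bracket: H₀ sin φ sin δ + cos φ cos δ sin H₀ = 3.1416×0.92388×0.67818 + 0.38268×0.73490×0.00000 = 1.968391 + 0.000000 = 1.968391.
Q̄ = (S₀/π) × [bracket] = (1632/π) × 1.968391 = 1022.5 W/m².
Ratio Q̄_A / Q̄_B = 53.063 / 1022.5 = 0.05190.

Q̄_A / Q̄_B ≈ 0.0519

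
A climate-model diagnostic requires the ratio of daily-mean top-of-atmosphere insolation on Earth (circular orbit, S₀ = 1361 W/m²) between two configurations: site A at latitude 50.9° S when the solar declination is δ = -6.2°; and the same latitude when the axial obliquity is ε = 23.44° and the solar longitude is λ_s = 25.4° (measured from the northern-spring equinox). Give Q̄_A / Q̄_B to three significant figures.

— Configuration A (φ=-50.9°):
cos H₀ = −tan(-50.9°) tan(-6.200°) = -0.1337, H₀ = 1.7049 rad.
Bracket: H₀ sin φ sin δ + cos φ cos δ sin H₀ = 1.7049×-0.77605×-0.10800 + 0.63068×0.99415×0.99103 = 0.142893 + 0.621366 = 0.764259.
Q̄ = (S₀/π) × [bracket] = (1361/π) × 0.764259 = 331.09 W/m².
— Configuration B (φ=-50.9°):
Solar declination: sin δ = sin ε · sin λ_s = sin 23.44° × sin 25.4° = 0.17063, so δ = +9.824°.
cos H₀ = −tan(-50.9°) tan(+9.824°) = 0.2131, H₀ = 1.3561 rad.
Bracket: H₀ sin φ sin δ + cos φ cos δ sin H₀ = 1.3561×-0.77605×0.17063 + 0.63068×0.98534×0.97703 = -0.179571 + 0.607160 = 0.427589.
Q̄ = (S₀/π) × [bracket] = (1361/π) × 0.427589 = 185.24 W/m².
Ratio Q̄_A / Q̄_B = 331.09 / 185.24 = 1.787.

Q̄_A / Q̄_B ≈ 1.79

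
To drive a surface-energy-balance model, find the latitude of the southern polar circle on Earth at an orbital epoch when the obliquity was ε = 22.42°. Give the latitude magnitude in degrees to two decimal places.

67.58°

The polar circle is the lowest latitude that experiences at least one full rotation of continuous darkness at the northern-summer solstice; it lies at |ϕ| = 90° − ε = 90° − 22.42° = 67.58°.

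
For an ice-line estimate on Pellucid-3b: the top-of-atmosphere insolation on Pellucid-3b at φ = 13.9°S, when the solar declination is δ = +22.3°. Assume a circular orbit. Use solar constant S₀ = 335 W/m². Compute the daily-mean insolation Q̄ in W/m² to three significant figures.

cos H₀ = −tan(-13.9°) tan(+22.300°) = 0.1015, H₀ = 1.4691 rad.
Bracket: H₀ sin φ sin δ + cos φ cos δ sin H₀ = 1.4691×-0.24023×0.37946 + 0.97072×0.92521×0.99484 = -0.133920 + 0.893486 = 0.759566.
Q̄ = (S₀/π) × [bracket] = (335/π) × 0.759566 = 81.00 W/m².

Q̄ ≈ 81.0 W/m²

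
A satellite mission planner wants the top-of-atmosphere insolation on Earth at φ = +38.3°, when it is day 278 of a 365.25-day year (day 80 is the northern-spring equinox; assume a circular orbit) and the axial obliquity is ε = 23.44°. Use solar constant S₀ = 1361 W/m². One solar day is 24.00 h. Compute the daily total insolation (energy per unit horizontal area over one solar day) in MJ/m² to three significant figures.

Solar longitude: λ_s = 360° × (278 − 80)/365.25 = 195.154°.
sin δ = sin 23.44° × sin 195.154° = -0.10399, so δ = -5.969°.
cos H₀ = −tan(+38.3°) tan(-5.969°) = 0.0826, H₀ = 1.4881 rad.
Bracket: H₀ sin φ sin δ + cos φ cos δ sin H₀ = 1.4881×0.61978×-0.10399 + 0.78478×0.99458×0.99659 = -0.095909 + 0.777865 = 0.681956.
Q̄ = (S₀/π) × [bracket] = (1361/π) × 0.681956 = 295.44 W/m².
Daily total = Q̄ × 24.00 h × 3600 s/h = 295.44 × 24.00 × 3600 / 10⁶ = 25.53 MJ/m².

25.5 MJ/m²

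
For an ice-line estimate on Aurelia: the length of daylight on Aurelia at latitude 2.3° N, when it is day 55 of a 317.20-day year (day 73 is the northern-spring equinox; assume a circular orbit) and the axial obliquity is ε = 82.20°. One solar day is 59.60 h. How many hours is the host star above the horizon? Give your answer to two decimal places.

Solar longitude: L_s = 360° × (55 − 73)/317.20 = -20.429°, i.e. -20.429° + 360° = 339.571°.
sin δ = sin 82.20° × sin 339.571° = -0.34581, so δ = -20.231°.
cos h₀ = −tan ϕ · tan δ = −tan(+2.3°) × tan(-20.231°) = 0.0148, so h₀ = 1.5560 rad = 89.15°.
Daylight = 2h₀/(2π) × 59.60 h = (1.5560/π) × 59.60 = 29.52 h.

29.52 h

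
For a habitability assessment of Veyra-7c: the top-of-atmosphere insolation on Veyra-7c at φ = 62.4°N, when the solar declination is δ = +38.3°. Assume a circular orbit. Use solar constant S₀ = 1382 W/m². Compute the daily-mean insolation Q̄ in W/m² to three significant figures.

Q̄ ≈ 759 W/m²

cos H₀ = −tan(+62.4°) tan(+38.300°) = -1.5107 ≤ −1 ⇒ polar day, H₀ = π.
Bracket: H₀ sin φ sin δ + cos φ cos δ sin H₀ = 3.1416×0.88620×0.61978 + 0.46330×0.78478×0.00000 = 1.725521 + 0.000000 = 1.725521.
Q̄ = (S₀/π) × [bracket] = (1382/π) × 1.725521 = 759.1 W/m².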